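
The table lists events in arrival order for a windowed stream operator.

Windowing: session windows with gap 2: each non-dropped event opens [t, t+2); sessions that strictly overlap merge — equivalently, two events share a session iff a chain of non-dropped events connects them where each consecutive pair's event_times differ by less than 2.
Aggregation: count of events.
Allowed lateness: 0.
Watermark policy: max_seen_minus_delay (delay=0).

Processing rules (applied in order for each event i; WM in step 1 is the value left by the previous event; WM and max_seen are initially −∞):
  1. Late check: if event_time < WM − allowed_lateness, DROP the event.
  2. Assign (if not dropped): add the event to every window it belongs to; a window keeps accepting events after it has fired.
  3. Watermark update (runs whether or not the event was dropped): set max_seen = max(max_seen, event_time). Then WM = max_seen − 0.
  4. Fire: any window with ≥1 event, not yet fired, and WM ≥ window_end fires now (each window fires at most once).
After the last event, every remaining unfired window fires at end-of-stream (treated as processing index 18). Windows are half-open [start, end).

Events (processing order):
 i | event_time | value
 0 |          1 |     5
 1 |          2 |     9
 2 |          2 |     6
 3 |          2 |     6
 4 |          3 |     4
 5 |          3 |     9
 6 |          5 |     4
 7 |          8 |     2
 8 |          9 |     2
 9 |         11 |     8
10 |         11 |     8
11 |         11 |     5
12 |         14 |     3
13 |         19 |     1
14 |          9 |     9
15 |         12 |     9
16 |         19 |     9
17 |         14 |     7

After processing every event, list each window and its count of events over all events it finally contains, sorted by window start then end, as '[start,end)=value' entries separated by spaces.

[1,5)=6 [5,7)=1 [8,11)=2 [11,13)=3 [14,16)=1 [19,21)=2

i=0 t=1 v=5: → [1,3); WM=1
i=1 t=2 v=9: → [1,4); WM=2
i=2 t=2 v=6: → [1,4); WM=2
i=3 t=2 v=6: → [1,4); WM=2
i=4 t=3 v=4: → [1,5); WM=3
i=5 t=3 v=9: → [1,5); WM=3
i=6 t=5 v=4: → [5,7); WM=5
i=7 t=8 v=2: → [8,10); WM=8
i=8 t=9 v=2: → [8,11); WM=9
i=9 t=11 v=8: → [11,13); WM=11
i=10 t=11 v=8: → [11,13); WM=11
i=11 t=11 v=5: → [11,13); WM=11
i=12 t=14 v=3: → [14,16); WM=14
i=13 t=19 v=1: → [19,21); WM=19
i=14 t=9 v=9: DROP (t<19-0); WM=19
i=15 t=12 v=9: DROP (t<19-0); WM=19
i=16 t=19 v=9: → [19,21); WM=19
i=17 t=14 v=7: DROP (t<19-0); WM=19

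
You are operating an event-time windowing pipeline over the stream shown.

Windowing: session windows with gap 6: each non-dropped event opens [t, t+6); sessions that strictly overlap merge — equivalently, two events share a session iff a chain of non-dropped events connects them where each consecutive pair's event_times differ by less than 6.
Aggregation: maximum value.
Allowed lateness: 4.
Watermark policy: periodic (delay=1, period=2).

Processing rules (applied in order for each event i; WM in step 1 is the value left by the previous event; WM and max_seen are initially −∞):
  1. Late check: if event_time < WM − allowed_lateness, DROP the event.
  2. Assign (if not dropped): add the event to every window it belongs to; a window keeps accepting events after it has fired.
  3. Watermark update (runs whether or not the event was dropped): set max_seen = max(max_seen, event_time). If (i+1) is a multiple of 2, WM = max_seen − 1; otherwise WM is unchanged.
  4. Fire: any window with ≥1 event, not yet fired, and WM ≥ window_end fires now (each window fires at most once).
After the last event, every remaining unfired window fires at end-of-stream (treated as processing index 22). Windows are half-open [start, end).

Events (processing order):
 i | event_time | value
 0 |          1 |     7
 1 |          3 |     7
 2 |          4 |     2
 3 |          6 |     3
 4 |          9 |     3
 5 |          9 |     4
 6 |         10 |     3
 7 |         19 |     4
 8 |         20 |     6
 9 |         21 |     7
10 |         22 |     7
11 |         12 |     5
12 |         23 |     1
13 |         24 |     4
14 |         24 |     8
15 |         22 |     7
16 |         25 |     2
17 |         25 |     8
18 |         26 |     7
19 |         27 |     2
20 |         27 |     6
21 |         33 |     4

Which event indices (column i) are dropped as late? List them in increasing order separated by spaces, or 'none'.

11

i=0 t=1 v=7: → [1,7); WM=−∞
i=1 t=3 v=7: → [1,9); WM=2
i=2 t=4 v=2: → [1,10); WM=2
i=3 t=6 v=3: → [1,12); WM=5
i=4 t=9 v=3: → [1,15); WM=5
i=5 t=9 v=4: → [1,15); WM=8
i=6 t=10 v=3: → [1,16); WM=8
i=7 t=19 v=4: → [19,25); WM=18
i=8 t=20 v=6: → [19,26); WM=18
i=9 t=21 v=7: → [19,27); WM=20
i=10 t=22 v=7: → [19,28); WM=20
i=11 t=12 v=5: DROP (t<20-4); WM=21
i=12 t=23 v=1: → [19,29); WM=21
i=13 t=24 v=4: → [19,30); WM=23
i=14 t=24 v=8: → [19,30); WM=23
i=15 t=22 v=7: → [19,30); WM=23
i=16 t=25 v=2: → [19,31); WM=23
i=17 t=25 v=8: → [19,31); WM=24
i=18 t=26 v=7: → [19,32); WM=24
i=19 t=27 v=2: → [19,33); WM=26
i=20 t=27 v=6: → [19,33); WM=26
i=21 t=33 v=4: → [33,39); WM=32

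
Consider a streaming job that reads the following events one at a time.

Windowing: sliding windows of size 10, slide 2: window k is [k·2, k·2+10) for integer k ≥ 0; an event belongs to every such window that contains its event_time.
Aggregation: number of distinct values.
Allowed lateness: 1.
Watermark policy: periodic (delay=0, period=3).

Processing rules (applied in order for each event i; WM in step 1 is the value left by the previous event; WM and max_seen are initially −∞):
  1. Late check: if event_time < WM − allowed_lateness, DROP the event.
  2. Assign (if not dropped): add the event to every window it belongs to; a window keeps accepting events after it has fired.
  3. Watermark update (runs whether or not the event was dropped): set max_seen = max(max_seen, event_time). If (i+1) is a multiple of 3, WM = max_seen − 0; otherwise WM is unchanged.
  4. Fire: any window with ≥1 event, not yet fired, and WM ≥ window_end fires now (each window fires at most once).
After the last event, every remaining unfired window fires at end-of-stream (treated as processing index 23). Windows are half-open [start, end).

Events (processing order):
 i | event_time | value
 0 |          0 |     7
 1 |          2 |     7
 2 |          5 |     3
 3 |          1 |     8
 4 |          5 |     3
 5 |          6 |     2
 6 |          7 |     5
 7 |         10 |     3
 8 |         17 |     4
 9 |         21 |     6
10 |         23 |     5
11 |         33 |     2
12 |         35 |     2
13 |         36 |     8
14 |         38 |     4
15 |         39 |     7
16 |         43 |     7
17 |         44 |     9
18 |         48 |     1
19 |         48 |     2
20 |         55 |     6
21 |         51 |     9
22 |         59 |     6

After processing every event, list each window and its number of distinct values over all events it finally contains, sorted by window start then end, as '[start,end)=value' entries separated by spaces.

i=0 t=0 v=7: → [0,10); WM=−∞
i=1 t=2 v=7: → [2,12),[0,10); WM=−∞
i=2 t=5 v=3: → [4,14),[2,12),[0,10); WM=5
i=3 t=1 v=8: DROP (t<5-1); WM=5
i=4 t=5 v=3: → [4,14),[2,12),[0,10); WM=5
i=5 t=6 v=2: → [6,16),[4,14),[2,12),[0,10); WM=6
i=6 t=7 v=5: → [6,16),[4,14),[2,12),[0,10); WM=6
i=7 t=10 v=3: → [10,20),[8,18),[6,16),[4,14),[2,12); WM=6
i=8 t=17 v=4: → [16,26),[14,24),[12,22),[10,20),[8,18); WM=17; [0,10) fires=4 [2,12) fires=4 [4,14) fires=3 [6,16) fires=3
i=9 t=21 v=6: → [20,30),[18,28),[16,26),[14,24),[12,22); WM=17
i=10 t=23 v=5: → [22,32),[20,30),[18,28),[16,26),[14,24); WM=17
i=11 t=33 v=2: → [32,42),[30,40),[28,38),[26,36),[24,34); WM=33; [8,18) fires=2 [10,20) fires=2 [12,22) fires=2 [14,24) fires=3 [16,26) fires=3 [18,28) fires=2 [20,30) fires=2 [22,32) fires=1
i=12 t=35 v=2: → [34,44),[32,42),[30,40),[28,38),[26,36); WM=33
i=13 t=36 v=8: → [36,46),[34,44),[32,42),[30,40),[28,38); WM=33
i=14 t=38 v=4: → [38,48),[36,46),[34,44),[32,42),[30,40); WM=38; [24,34) fires=1 [26,36) fires=1 [28,38) fires=2
i=15 t=39 v=7: → [38,48),[36,46),[34,44),[32,42),[30,40); WM=38
i=16 t=43 v=7: → [42,52),[40,50),[38,48),[36,46),[34,44); WM=38
i=17 t=44 v=9: → [44,54),[42,52),[40,50),[38,48),[36,46); WM=44; [30,40) fires=4 [32,42) fires=4 [34,44) fires=4
i=18 t=48 v=1: → [48,58),[46,56),[44,54),[42,52),[40,50); WM=44
i=19 t=48 v=2: → [48,58),[46,56),[44,54),[42,52),[40,50); WM=44
i=20 t=55 v=6: → [54,64),[52,62),[50,60),[48,58),[46,56); WM=55; [36,46) fires=4 [38,48) fires=3 [40,50) fires=4 [42,52) fires=4 [44,54) fires=3
i=21 t=51 v=9: DROP (t<55-1); WM=55
i=22 t=59 v=6: → [58,68),[56,66),[54,64),[52,62),[50,60); WM=55

[0,10)=4 [2,12)=4 [4,14)=3 [6,16)=3 [8,18)=2 [10,20)=2 [12,22)=2 [14,24)=3 [16,26)=3 [18,28)=2 [20,30)=2 [22,32)=1 [24,34)=1 [26,36)=1 [28,38)=2 [30,40)=4 [32,42)=4 [34,44)=4 [36,46)=4 [38,48)=3 [40,50)=4 [42,52)=4 [44,54)=3 [46,56)=3 [48,58)=3 [50,60)=1 [52,62)=1 [54,64)=1 [56,66)=1 [58,68)=1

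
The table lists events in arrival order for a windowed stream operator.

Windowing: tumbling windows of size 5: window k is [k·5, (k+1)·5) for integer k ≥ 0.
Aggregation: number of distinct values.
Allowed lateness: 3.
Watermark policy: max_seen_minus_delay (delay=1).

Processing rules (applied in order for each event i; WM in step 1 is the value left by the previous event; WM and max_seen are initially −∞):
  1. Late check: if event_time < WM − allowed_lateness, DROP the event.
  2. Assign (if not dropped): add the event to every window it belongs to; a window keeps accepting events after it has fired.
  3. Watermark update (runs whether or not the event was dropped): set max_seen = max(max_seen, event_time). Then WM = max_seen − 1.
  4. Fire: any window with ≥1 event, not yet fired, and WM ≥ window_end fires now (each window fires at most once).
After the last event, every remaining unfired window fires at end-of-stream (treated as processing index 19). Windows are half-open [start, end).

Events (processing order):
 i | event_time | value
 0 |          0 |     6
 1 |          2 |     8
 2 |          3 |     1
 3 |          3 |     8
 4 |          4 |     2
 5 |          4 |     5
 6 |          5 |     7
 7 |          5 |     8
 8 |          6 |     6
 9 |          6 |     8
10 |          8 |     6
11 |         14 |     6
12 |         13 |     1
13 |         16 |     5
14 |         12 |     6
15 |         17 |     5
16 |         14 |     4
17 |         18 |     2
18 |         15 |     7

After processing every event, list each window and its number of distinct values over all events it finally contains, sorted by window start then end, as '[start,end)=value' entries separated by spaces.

[0,5)=5 [5,10)=3 [10,15)=3 [15,20)=3

i=0 t=0 v=6: → [0,5); WM=-1
i=1 t=2 v=8: → [0,5); WM=1
i=2 t=3 v=1: → [0,5); WM=2
i=3 t=3 v=8: → [0,5); WM=2
i=4 t=4 v=2: → [0,5); WM=3
i=5 t=4 v=5: → [0,5); WM=3
i=6 t=5 v=7: → [5,10); WM=4
i=7 t=5 v=8: → [5,10); WM=4
i=8 t=6 v=6: → [5,10); WM=5; [0,5) fires=5
i=9 t=6 v=8: → [5,10); WM=5
i=10 t=8 v=6: → [5,10); WM=7
i=11 t=14 v=6: → [10,15); WM=13; [5,10) fires=3
i=12 t=13 v=1: → [10,15); WM=13
i=13 t=16 v=5: → [15,20); WM=15; [10,15) fires=2
i=14 t=12 v=6: → [10,15); WM=15
i=15 t=17 v=5: → [15,20); WM=16
i=16 t=14 v=4: → [10,15); WM=16
i=17 t=18 v=2: → [15,20); WM=17
i=18 t=15 v=7: → [15,20); WM=17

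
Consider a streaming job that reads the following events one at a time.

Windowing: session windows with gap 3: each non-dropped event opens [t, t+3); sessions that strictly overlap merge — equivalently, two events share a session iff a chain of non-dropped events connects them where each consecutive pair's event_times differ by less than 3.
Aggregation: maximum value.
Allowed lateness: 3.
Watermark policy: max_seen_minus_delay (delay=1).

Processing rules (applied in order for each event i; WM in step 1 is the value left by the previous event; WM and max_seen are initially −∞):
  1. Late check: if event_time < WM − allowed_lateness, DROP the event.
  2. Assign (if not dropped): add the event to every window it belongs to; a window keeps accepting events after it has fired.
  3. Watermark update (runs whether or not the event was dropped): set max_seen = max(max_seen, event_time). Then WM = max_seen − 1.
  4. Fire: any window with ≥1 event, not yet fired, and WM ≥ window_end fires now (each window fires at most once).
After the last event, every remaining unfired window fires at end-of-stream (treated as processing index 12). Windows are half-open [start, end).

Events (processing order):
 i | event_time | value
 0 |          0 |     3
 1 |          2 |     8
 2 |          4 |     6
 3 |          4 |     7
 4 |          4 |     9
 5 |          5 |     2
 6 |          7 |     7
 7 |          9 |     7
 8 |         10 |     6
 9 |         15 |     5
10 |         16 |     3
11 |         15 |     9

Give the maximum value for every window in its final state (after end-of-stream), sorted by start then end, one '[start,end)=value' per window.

i=0 t=0 v=3: → [0,3); WM=-1
i=1 t=2 v=8: → [0,5); WM=1
i=2 t=4 v=6: → [0,7); WM=3
i=3 t=4 v=7: → [0,7); WM=3
i=4 t=4 v=9: → [0,7); WM=3
i=5 t=5 v=2: → [0,8); WM=4
i=6 t=7 v=7: → [0,10); WM=6
i=7 t=9 v=7: → [0,12); WM=8
i=8 t=10 v=6: → [0,13); WM=9
i=9 t=15 v=5: → [15,18); WM=14
i=10 t=16 v=3: → [15,19); WM=15
i=11 t=15 v=9: → [15,19); WM=15

[0,13)=9 [15,19)=9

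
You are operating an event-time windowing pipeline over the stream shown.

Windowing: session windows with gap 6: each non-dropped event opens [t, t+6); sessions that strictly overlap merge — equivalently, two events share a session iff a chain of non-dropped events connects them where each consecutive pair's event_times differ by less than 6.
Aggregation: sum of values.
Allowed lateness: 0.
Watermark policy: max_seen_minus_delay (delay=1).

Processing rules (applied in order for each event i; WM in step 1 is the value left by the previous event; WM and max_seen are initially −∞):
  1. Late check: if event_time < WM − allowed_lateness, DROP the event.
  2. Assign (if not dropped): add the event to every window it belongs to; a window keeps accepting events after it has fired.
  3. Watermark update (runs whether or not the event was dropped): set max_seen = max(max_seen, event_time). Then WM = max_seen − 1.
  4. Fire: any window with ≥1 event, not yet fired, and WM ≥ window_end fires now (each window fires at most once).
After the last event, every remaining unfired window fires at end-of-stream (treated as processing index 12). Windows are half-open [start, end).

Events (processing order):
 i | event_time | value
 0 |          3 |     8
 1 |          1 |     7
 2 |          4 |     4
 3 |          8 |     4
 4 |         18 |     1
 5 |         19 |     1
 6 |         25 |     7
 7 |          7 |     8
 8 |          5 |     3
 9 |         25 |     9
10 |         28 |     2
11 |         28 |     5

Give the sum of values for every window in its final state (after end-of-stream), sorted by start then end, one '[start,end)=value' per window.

i=0 t=3 v=8: → [3,9); WM=2
i=1 t=1 v=7: DROP (t<2-0); WM=2
i=2 t=4 v=4: → [3,10); WM=3
i=3 t=8 v=4: → [3,14); WM=7
i=4 t=18 v=1: → [18,24); WM=17
i=5 t=19 v=1: → [18,25); WM=18
i=6 t=25 v=7: → [25,31); WM=24
i=7 t=7 v=8: DROP (t<24-0); WM=24
i=8 t=5 v=3: DROP (t<24-0); WM=24
i=9 t=25 v=9: → [25,31); WM=24
i=10 t=28 v=2: → [25,34); WM=27
i=11 t=28 v=5: → [25,34); WM=27

[3,14)=16 [18,25)=2 [25,34)=23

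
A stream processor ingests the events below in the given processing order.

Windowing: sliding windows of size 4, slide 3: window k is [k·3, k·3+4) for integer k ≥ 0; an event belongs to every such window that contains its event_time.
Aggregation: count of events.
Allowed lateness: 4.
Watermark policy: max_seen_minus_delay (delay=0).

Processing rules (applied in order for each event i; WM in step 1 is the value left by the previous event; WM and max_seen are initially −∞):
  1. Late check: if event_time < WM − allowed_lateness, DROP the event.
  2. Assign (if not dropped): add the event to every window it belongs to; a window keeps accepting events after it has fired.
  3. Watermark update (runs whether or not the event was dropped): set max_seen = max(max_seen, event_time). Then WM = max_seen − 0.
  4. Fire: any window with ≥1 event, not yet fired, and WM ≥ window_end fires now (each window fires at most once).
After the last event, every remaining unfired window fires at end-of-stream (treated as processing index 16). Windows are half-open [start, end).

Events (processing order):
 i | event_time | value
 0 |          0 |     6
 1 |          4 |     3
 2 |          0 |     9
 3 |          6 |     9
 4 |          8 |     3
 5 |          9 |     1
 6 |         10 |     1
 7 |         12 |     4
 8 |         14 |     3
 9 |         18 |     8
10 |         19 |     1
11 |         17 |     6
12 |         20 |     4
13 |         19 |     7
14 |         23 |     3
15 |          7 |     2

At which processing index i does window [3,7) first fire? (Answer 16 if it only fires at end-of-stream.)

i=0 t=0 v=6: → [0,4); WM=0
i=1 t=4 v=3: → [3,7); WM=4; [0,4) fires=1
i=2 t=0 v=9: → [0,4); WM=4
i=3 t=6 v=9: → [6,10),[3,7); WM=6
i=4 t=8 v=3: → [6,10); WM=8; [3,7) fires=2
i=5 t=9 v=1: → [9,13),[6,10); WM=9
i=6 t=10 v=1: → [9,13); WM=10; [6,10) fires=3
i=7 t=12 v=4: → [12,16),[9,13); WM=12
i=8 t=14 v=3: → [12,16); WM=14; [9,13) fires=3
i=9 t=18 v=8: → [18,22),[15,19); WM=18; [12,16) fires=2
i=10 t=19 v=1: → [18,22); WM=19; [15,19) fires=1
i=11 t=17 v=6: → [15,19); WM=19
i=12 t=20 v=4: → [18,22); WM=20
i=13 t=19 v=7: → [18,22); WM=20
i=14 t=23 v=3: → [21,25); WM=23; [18,22) fires=4
i=15 t=7 v=2: DROP (t<23-4); WM=23

4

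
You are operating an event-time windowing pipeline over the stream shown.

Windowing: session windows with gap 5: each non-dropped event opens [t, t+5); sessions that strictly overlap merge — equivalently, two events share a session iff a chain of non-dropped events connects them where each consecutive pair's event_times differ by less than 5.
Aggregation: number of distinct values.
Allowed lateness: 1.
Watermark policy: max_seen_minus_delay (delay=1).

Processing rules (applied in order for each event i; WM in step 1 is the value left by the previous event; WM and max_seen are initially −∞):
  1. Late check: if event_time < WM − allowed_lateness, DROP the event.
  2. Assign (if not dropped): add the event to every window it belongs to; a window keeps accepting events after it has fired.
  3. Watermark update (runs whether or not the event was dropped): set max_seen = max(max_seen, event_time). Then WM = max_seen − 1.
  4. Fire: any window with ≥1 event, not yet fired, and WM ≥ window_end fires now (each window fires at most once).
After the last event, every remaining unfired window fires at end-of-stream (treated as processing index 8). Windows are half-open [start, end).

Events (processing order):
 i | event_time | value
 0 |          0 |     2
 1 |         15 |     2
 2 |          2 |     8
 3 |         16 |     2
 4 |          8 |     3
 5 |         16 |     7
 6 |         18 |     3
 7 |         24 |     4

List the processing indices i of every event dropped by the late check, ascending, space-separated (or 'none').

2 4

i=0 t=0 v=2: → [0,5); WM=-1
i=1 t=15 v=2: → [15,20); WM=14
i=2 t=2 v=8: DROP (t<14-1); WM=14
i=3 t=16 v=2: → [15,21); WM=15
i=4 t=8 v=3: DROP (t<15-1); WM=15
i=5 t=16 v=7: → [15,21); WM=15
i=6 t=18 v=3: → [15,23); WM=17
i=7 t=24 v=4: → [24,29); WM=23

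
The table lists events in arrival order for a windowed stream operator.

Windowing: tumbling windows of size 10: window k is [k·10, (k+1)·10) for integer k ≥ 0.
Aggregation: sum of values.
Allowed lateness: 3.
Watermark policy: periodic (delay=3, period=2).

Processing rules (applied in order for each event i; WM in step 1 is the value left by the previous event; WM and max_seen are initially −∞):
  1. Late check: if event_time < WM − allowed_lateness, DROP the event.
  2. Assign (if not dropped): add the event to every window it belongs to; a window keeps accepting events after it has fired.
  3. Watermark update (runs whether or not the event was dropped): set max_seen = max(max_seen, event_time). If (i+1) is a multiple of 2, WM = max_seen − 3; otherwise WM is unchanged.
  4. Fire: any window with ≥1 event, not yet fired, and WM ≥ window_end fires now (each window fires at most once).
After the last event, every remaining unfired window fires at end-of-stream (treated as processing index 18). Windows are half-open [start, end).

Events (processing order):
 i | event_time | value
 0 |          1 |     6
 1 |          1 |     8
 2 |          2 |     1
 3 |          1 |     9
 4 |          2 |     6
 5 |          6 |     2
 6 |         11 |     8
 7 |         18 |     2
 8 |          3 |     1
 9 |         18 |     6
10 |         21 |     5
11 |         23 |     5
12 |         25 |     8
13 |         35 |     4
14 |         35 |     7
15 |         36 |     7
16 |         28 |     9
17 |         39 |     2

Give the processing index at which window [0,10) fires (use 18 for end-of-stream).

7

i=0 t=1 v=6: → [0,10); WM=−∞
i=1 t=1 v=8: → [0,10); WM=-2
i=2 t=2 v=1: → [0,10); WM=-2
i=3 t=1 v=9: → [0,10); WM=-1
i=4 t=2 v=6: → [0,10); WM=-1
i=5 t=6 v=2: → [0,10); WM=3
i=6 t=11 v=8: → [10,20); WM=3
i=7 t=18 v=2: → [10,20); WM=15; [0,10) fires=32
i=8 t=3 v=1: DROP (t<15-3); WM=15
i=9 t=18 v=6: → [10,20); WM=15
i=10 t=21 v=5: → [20,30); WM=15
i=11 t=23 v=5: → [20,30); WM=20; [10,20) fires=16
i=12 t=25 v=8: → [20,30); WM=20
i=13 t=35 v=4: → [30,40); WM=32; [20,30) fires=18
i=14 t=35 v=7: → [30,40); WM=32
i=15 t=36 v=7: → [30,40); WM=33
i=16 t=28 v=9: DROP (t<33-3); WM=33
i=17 t=39 v=2: → [30,40); WM=36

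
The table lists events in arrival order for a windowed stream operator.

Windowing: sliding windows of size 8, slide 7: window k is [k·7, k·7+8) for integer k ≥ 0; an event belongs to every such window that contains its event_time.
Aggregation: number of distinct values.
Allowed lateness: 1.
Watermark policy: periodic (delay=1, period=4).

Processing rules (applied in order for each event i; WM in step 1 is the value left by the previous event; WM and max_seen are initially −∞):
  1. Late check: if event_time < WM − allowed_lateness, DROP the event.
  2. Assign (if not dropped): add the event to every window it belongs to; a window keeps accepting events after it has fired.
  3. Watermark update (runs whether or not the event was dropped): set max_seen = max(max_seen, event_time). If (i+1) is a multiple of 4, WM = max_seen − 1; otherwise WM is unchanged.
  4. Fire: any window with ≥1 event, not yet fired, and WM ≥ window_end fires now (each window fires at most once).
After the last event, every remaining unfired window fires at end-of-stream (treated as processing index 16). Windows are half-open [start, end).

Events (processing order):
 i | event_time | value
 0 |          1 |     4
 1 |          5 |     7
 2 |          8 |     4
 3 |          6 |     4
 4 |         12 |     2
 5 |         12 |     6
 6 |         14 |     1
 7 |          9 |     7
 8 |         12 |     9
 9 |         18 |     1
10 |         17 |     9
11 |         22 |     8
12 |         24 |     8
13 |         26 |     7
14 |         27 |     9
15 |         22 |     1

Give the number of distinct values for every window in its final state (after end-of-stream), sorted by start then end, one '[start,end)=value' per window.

i=0 t=1 v=4: → [0,8); WM=−∞
i=1 t=5 v=7: → [0,8); WM=−∞
i=2 t=8 v=4: → [7,15); WM=−∞
i=3 t=6 v=4: → [0,8); WM=7
i=4 t=12 v=2: → [7,15); WM=7
i=5 t=12 v=6: → [7,15); WM=7
i=6 t=14 v=1: → [14,22),[7,15); WM=7
i=7 t=9 v=7: → [7,15); WM=13; [0,8) fires=2
i=8 t=12 v=9: → [7,15); WM=13
i=9 t=18 v=1: → [14,22); WM=13
i=10 t=17 v=9: → [14,22); WM=13
i=11 t=22 v=8: → [21,29); WM=21; [7,15) fires=6
i=12 t=24 v=8: → [21,29); WM=21
i=13 t=26 v=7: → [21,29); WM=21
i=14 t=27 v=9: → [21,29); WM=21
i=15 t=22 v=1: → [21,29); WM=26; [14,22) fires=2

[0,8)=2 [7,15)=6 [14,22)=2 [21,29)=4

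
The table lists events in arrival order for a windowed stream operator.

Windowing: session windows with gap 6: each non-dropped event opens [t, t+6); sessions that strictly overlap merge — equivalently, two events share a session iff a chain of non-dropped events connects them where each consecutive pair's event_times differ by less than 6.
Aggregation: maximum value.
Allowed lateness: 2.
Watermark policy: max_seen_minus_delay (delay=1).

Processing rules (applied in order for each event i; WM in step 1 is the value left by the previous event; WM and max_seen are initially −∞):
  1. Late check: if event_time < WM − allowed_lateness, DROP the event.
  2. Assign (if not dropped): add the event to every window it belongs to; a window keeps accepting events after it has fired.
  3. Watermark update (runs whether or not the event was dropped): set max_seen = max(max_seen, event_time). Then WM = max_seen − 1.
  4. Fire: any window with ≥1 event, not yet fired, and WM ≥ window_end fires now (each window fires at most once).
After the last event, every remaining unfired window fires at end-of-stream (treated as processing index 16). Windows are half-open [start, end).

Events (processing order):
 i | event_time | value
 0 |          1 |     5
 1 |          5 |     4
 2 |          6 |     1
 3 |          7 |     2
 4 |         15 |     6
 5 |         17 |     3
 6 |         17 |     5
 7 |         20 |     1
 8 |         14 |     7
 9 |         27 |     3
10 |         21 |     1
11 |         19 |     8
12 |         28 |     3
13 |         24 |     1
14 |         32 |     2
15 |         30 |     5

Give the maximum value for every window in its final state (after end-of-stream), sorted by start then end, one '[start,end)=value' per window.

[1,13)=5 [15,26)=6 [27,38)=5

i=0 t=1 v=5: → [1,7); WM=0
i=1 t=5 v=4: → [1,11); WM=4
i=2 t=6 v=1: → [1,12); WM=5
i=3 t=7 v=2: → [1,13); WM=6
i=4 t=15 v=6: → [15,21); WM=14
i=5 t=17 v=3: → [15,23); WM=16
i=6 t=17 v=5: → [15,23); WM=16
i=7 t=20 v=1: → [15,26); WM=19
i=8 t=14 v=7: DROP (t<19-2); WM=19
i=9 t=27 v=3: → [27,33); WM=26
i=10 t=21 v=1: DROP (t<26-2); WM=26
i=11 t=19 v=8: DROP (t<26-2); WM=26
i=12 t=28 v=3: → [27,34); WM=27
i=13 t=24 v=1: DROP (t<27-2); WM=27
i=14 t=32 v=2: → [27,38); WM=31
i=15 t=30 v=5: → [27,38); WM=31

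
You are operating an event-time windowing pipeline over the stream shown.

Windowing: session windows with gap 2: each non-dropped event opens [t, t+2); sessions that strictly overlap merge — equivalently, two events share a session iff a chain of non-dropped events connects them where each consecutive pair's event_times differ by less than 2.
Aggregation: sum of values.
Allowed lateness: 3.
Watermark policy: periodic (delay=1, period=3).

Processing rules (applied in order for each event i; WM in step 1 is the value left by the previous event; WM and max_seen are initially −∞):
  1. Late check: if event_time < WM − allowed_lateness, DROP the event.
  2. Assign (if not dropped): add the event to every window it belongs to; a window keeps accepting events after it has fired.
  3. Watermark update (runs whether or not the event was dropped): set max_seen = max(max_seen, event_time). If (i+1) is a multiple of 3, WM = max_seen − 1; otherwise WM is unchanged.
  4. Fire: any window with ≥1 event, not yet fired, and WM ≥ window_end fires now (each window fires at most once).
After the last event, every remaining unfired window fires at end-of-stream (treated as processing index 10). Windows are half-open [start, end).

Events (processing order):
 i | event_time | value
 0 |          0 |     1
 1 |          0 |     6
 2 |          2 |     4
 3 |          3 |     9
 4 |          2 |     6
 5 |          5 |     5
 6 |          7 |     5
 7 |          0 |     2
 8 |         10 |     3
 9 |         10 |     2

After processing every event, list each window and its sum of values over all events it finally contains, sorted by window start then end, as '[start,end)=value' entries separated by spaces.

[0,2)=7 [2,5)=19 [5,7)=5 [7,9)=5 [10,12)=5

i=0 t=0 v=1: → [0,2); WM=−∞
i=1 t=0 v=6: → [0,2); WM=−∞
i=2 t=2 v=4: → [2,4); WM=1
i=3 t=3 v=9: → [2,5); WM=1
i=4 t=2 v=6: → [2,5); WM=1
i=5 t=5 v=5: → [5,7); WM=4
i=6 t=7 v=5: → [7,9); WM=4
i=7 t=0 v=2: DROP (t<4-3); WM=4
i=8 t=10 v=3: → [10,12); WM=9
i=9 t=10 v=2: → [10,12); WM=9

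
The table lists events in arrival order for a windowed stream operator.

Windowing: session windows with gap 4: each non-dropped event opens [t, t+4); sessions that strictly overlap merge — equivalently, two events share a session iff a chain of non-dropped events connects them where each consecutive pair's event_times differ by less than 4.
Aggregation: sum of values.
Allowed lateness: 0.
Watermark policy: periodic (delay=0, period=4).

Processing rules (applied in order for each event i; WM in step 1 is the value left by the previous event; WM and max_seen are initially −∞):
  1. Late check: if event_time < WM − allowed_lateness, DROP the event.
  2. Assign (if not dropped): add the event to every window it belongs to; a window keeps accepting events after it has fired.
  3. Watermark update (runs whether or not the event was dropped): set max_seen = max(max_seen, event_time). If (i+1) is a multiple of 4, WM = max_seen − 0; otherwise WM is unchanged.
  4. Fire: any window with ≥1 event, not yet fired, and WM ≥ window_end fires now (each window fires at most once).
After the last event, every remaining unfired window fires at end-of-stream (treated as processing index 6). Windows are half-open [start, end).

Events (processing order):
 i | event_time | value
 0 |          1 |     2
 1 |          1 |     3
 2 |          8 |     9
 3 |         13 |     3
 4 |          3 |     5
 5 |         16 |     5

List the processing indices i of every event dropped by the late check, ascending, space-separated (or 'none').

i=0 t=1 v=2: → [1,5); WM=−∞
i=1 t=1 v=3: → [1,5); WM=−∞
i=2 t=8 v=9: → [8,12); WM=−∞
i=3 t=13 v=3: → [13,17); WM=13
i=4 t=3 v=5: DROP (t<13-0); WM=13
i=5 t=16 v=5: → [13,20); WM=13

4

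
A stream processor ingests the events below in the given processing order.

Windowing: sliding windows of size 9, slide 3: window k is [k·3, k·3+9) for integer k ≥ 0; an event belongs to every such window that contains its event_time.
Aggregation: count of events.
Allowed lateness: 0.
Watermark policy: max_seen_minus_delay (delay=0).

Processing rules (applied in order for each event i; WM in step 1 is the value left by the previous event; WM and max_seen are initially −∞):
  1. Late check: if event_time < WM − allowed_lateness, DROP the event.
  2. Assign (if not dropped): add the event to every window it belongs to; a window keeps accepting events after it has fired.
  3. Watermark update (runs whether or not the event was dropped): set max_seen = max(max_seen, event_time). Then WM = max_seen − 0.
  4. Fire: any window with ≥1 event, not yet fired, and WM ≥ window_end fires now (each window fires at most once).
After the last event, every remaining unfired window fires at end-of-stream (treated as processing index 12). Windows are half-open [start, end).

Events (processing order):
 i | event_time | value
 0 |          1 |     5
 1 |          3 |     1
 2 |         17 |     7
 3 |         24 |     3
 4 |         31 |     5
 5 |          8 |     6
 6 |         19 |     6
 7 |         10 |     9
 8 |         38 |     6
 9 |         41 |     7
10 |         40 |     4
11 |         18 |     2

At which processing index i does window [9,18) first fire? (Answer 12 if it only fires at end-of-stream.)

i=0 t=1 v=5: → [0,9); WM=1
i=1 t=3 v=1: → [3,12),[0,9); WM=3
i=2 t=17 v=7: → [15,24),[12,21),[9,18); WM=17; [0,9) fires=2 [3,12) fires=1
i=3 t=24 v=3: → [24,33),[21,30),[18,27); WM=24; [9,18) fires=1 [12,21) fires=1 [15,24) fires=1
i=4 t=31 v=5: → [30,39),[27,36),[24,33); WM=31; [18,27) fires=1 [21,30) fires=1
i=5 t=8 v=6: DROP (t<31-0); WM=31
i=6 t=19 v=6: DROP (t<31-0); WM=31
i=7 t=10 v=9: DROP (t<31-0); WM=31
i=8 t=38 v=6: → [36,45),[33,42),[30,39); WM=38; [24,33) fires=2 [27,36) fires=1
i=9 t=41 v=7: → [39,48),[36,45),[33,42); WM=41; [30,39) fires=2
i=10 t=40 v=4: DROP (t<41-0); WM=41
i=11 t=18 v=2: DROP (t<41-0); WM=41

3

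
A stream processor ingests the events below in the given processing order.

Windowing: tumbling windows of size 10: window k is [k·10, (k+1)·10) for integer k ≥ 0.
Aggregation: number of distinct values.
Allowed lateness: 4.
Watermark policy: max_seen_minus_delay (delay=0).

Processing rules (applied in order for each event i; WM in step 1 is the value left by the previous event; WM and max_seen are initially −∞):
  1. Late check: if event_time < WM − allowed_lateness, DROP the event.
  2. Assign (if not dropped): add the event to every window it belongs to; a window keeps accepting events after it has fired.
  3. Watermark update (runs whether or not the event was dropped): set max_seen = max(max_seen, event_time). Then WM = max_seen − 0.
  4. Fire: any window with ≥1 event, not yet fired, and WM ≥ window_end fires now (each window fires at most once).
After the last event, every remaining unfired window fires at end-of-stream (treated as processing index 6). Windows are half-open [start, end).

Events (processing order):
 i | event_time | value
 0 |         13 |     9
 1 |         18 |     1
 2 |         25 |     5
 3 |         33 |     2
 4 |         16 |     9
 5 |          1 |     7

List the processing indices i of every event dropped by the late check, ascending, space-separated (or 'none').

i=0 t=13 v=9: → [10,20); WM=13
i=1 t=18 v=1: → [10,20); WM=18
i=2 t=25 v=5: → [20,30); WM=25; [10,20) fires=2
i=3 t=33 v=2: → [30,40); WM=33; [20,30) fires=1
i=4 t=16 v=9: DROP (t<33-4); WM=33
i=5 t=1 v=7: DROP (t<33-4); WM=33

4 5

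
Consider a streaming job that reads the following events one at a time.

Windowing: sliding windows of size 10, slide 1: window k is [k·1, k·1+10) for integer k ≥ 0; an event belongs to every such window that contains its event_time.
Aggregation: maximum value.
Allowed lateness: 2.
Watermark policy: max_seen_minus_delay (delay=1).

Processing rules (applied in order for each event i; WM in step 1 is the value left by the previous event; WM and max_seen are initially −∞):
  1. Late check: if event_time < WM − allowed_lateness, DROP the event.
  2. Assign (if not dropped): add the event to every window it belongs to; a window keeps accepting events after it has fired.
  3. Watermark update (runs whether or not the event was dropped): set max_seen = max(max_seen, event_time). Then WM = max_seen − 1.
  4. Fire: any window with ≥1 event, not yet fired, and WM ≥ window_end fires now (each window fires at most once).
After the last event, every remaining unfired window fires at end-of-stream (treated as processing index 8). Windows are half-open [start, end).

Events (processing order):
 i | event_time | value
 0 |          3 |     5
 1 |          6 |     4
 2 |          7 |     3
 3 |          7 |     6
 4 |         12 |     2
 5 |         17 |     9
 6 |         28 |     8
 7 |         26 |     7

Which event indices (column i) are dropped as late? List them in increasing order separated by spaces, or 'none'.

i=0 t=3 v=5: → [3,13),[2,12),[1,11),[0,10); WM=2
i=1 t=6 v=4: → [6,16),[5,15),[4,14),[3,13),[2,12),[1,11),[0,10); WM=5
i=2 t=7 v=3: → [7,17),[6,16),[5,15),[4,14),[3,13),[2,12),[1,11),[0,10); WM=6
i=3 t=7 v=6: → [7,17),[6,16),[5,15),[4,14),[3,13),[2,12),[1,11),[0,10); WM=6
i=4 t=12 v=2: → [12,22),[11,21),[10,20),[9,19),[8,18),[7,17),[6,16),[5,15),[4,14),[3,13); WM=11; [0,10) fires=6 [1,11) fires=6
i=5 t=17 v=9: → [17,27),[16,26),[15,25),[14,24),[13,23),[12,22),[11,21),[10,20),[9,19),[8,18); WM=16; [2,12) fires=6 [3,13) fires=6 [4,14) fires=6 [5,15) fires=6 [6,16) fires=6
i=6 t=28 v=8: → [28,38),[27,37),[26,36),[25,35),[24,34),[23,33),[22,32),[21,31),[20,30),[19,29); WM=27; [7,17) fires=6 [8,18) fires=9 [9,19) fires=9 [10,20) fires=9 [11,21) fires=9 [12,22) fires=9 [13,23) fires=9 [14,24) fires=9 [15,25) fires=9 [16,26) fires=9 [17,27) fires=9
i=7 t=26 v=7: → [26,36),[25,35),[24,34),[23,33),[22,32),[21,31),[20,30),[19,29),[18,28),[17,27); WM=27

none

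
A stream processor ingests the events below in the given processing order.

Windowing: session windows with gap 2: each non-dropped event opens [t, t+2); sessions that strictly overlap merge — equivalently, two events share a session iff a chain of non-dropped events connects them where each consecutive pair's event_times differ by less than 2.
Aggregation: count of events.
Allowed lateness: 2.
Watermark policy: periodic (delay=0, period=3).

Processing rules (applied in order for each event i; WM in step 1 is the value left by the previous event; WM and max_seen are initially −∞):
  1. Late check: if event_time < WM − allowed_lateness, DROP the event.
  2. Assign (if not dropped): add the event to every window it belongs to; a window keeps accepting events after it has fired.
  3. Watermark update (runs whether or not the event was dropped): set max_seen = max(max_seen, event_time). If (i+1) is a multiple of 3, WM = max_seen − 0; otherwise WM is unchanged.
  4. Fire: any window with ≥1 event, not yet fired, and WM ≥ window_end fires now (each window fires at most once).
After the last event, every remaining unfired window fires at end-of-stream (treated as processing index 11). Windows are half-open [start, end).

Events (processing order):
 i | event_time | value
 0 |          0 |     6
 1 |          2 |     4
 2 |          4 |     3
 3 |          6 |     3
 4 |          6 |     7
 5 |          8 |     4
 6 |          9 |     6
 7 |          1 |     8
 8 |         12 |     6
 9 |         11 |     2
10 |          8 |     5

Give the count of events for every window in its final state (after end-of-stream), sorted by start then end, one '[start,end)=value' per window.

i=0 t=0 v=6: → [0,2); WM=−∞
i=1 t=2 v=4: → [2,4); WM=−∞
i=2 t=4 v=3: → [4,6); WM=4
i=3 t=6 v=3: → [6,8); WM=4
i=4 t=6 v=7: → [6,8); WM=4
i=5 t=8 v=4: → [8,10); WM=8
i=6 t=9 v=6: → [8,11); WM=8
i=7 t=1 v=8: DROP (t<8-2); WM=8
i=8 t=12 v=6: → [12,14); WM=12
i=9 t=11 v=2: → [11,14); WM=12
i=10 t=8 v=5: DROP (t<12-2); WM=12

[0,2)=1 [2,4)=1 [4,6)=1 [6,8)=2 [8,11)=2 [11,14)=2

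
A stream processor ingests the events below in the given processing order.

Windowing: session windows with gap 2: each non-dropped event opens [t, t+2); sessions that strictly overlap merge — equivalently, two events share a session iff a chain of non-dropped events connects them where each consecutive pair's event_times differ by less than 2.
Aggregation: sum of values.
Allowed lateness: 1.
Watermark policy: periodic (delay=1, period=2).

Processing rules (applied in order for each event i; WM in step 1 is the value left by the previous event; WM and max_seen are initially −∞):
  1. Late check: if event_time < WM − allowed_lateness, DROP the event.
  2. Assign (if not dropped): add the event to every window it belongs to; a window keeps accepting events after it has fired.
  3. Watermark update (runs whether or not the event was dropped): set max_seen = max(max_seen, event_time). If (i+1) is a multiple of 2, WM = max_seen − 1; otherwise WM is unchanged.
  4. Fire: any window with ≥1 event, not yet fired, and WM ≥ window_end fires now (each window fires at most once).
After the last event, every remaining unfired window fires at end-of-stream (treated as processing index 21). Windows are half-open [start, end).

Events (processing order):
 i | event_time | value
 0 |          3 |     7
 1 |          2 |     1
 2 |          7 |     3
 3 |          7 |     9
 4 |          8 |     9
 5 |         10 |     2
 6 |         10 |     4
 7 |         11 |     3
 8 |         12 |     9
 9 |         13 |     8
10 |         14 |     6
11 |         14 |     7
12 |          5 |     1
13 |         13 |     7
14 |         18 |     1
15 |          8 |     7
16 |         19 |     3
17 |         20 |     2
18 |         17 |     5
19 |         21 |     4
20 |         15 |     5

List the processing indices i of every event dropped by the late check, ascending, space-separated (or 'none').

i=0 t=3 v=7: → [3,5); WM=−∞
i=1 t=2 v=1: → [2,5); WM=2
i=2 t=7 v=3: → [7,9); WM=2
i=3 t=7 v=9: → [7,9); WM=6
i=4 t=8 v=9: → [7,10); WM=6
i=5 t=10 v=2: → [10,12); WM=9
i=6 t=10 v=4: → [10,12); WM=9
i=7 t=11 v=3: → [10,13); WM=10
i=8 t=12 v=9: → [10,14); WM=10
i=9 t=13 v=8: → [10,15); WM=12
i=10 t=14 v=6: → [10,16); WM=12
i=11 t=14 v=7: → [10,16); WM=13
i=12 t=5 v=1: DROP (t<13-1); WM=13
i=13 t=13 v=7: → [10,16); WM=13
i=14 t=18 v=1: → [18,20); WM=13
i=15 t=8 v=7: DROP (t<13-1); WM=17
i=16 t=19 v=3: → [18,21); WM=17
i=17 t=20 v=2: → [18,22); WM=19
i=18 t=17 v=5: DROP (t<19-1); WM=19
i=19 t=21 v=4: → [18,23); WM=20
i=20 t=15 v=5: DROP (t<20-1); WM=20

12 15 18 20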